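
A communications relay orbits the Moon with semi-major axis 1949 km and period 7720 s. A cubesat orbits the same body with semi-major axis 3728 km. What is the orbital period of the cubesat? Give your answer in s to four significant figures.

Kepler's third law: T² ∝ a³, so T₂ = T₁ (a₂/a₁)^(3/2).
a₂/a₁ = 1.913, (a₂/a₁)^(3/2) = 2.645.
T₂ = 7720 × 2.645 = 20420 s.

T₂ ≈ 20420 s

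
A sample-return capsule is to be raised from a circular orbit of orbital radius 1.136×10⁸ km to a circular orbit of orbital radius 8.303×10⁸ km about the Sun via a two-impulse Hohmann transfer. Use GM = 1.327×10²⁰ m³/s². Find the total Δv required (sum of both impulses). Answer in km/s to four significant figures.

r₁ = 1.136×10⁸ km = 1.136×10¹¹ m.
r₂ = 8.303×10⁸ km = 8.303×10¹¹ m.
Transfer ellipse a_t = (r₁ + r₂)/2 = 4.720×10¹¹ m.
At r₁: circular v_c1 = √(μ/r₁) = 34180 m/s; transfer-perihelion v_p = √[μ(2/r₁ − 1/a_t)] = 45330 m/s.
Δv₁ = v_p − v_c1 = 11160 m/s.
At r₂: circular v_c2 = √(μ/r₂) = 12640 m/s; transfer-aphelion v_a = √[μ(2/r₂ − 1/a_t)] = 6202 m/s.
Δv₂ = v_c2 − v_a = 6440 m/s.
Total Δv = Δv₁ + Δv₂ = 17590 m/s = 17.59 km/s.

Δv_total ≈ 17.59 km/s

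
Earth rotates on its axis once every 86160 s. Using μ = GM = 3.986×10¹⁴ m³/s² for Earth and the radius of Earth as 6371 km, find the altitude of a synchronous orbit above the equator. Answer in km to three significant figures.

A synchronous orbit has period T, so by Kepler's third law a = (μT²/4π²)^(1/3).
μT²/4π² = 3.986×10¹⁴ × (8.616×10⁴)² / 39.48 = 7.495×10²² m³.
a = 4.216×10⁷ m = 42163 km.
Altitude h = a − R = 42163 − 6371 = 35792 km.

h_sync ≈ 35800 km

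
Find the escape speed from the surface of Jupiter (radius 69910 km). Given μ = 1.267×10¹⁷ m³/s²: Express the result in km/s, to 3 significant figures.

v_esc ≈ 60.2 km/s

r = R = 6.991×10⁷ m.
Escape speed v_esc = √(2μ/r) = √(2 × 1.267×10¹⁷ / 6.991×10⁷) = √(3.625×10⁹) = 60210 m/s.
= 60.21 km/s.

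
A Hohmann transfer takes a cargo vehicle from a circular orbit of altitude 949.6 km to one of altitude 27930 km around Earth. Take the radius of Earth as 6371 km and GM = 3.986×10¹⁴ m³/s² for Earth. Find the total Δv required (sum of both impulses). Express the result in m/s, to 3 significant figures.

r₁ = 6371 + 949.6 = 7320.6 km = 7.3206×10⁶ m.
r₂ = 6371 + 27930 = 34301 km = 3.4301×10⁷ m.
Transfer ellipse a_t = (r₁ + r₂)/2 = 2.081×10⁷ m.
At r₁: circular v_c1 = √(μ/r₁) = 7379 m/s; transfer-perigee v_p = √[μ(2/r₁ − 1/a_t)] = 9473 m/s.
Δv₁ = v_p − v_c1 = 2094 m/s.
At r₂: circular v_c2 = √(μ/r₂) = 3409 m/s; transfer-apogee v_a = √[μ(2/r₂ − 1/a_t)] = 2022 m/s.
Δv₂ = v_c2 − v_a = 1387 m/s.
Total Δv = Δv₁ + Δv₂ = 3481 m/s.

Δv_total ≈ 3480 m/s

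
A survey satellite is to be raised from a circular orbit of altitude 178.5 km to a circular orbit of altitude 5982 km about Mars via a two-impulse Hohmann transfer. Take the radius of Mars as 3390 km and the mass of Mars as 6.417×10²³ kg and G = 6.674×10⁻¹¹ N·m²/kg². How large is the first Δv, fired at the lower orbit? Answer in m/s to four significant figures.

μ = GM = 6.674×10⁻¹¹ × 6.417×10²³ = 4.283×10¹³ m³/s².
r₁ = 3390 + 178.5 = 3568.5 km = 3.5685×10⁶ m.
r₂ = 3390 + 5982 = 9372.0 km = 9.3720×10⁶ m.
Transfer ellipse a_t = (r₁ + r₂)/2 = 6.470×10⁶ m.
At r₁: circular v_c1 = √(μ/r₁) = 3464 m/s; transfer-periapsis v_p = √[μ(2/r₁ − 1/a_t)] = 4169 m/s.
Δv₁ = v_p − v_c1 = 705.1 m/s.

Δv ≈ 705.1 m/s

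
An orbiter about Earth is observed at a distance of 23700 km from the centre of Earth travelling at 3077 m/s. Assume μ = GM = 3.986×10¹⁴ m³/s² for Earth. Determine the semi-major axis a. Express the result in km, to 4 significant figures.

a ≈ 16490 km

r = 2.370×10⁷ m.
Specific orbital energy ε = v²/2 − μ/r = (3077)²/2 − 3.986×10¹⁴/2.370×10⁷ = -1.208×10⁷ J/kg.
Since ε = −μ/(2a), a = −μ/(2ε) = 1.649×10⁷ m = 16492 km.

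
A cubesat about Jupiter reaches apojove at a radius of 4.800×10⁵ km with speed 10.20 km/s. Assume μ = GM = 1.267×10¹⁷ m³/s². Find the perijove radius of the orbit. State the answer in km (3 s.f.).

r_a = 4.800×10⁸ m.
Specific energy ε = v²/2 − μ/r = -2.119×10⁸ J/kg, so a = −μ/(2ε) = 2.989×10⁸ m.
The apsides satisfy r_p + r_a = 2a, so the perijove radius is 2a − r_a = 1.178×10⁸ m = 1.1782×10⁵ km.

perijove radius ≈ 1.18×10⁵ km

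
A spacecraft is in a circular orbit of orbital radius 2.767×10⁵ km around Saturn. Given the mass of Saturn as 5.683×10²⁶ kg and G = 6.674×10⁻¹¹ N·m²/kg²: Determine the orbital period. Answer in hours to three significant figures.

T ≈ 41.2 hours

μ = GM = 6.674×10⁻¹¹ × 5.683×10²⁶ = 3.793×10¹⁶ m³/s².
r = 2.767×10⁵ km = 2.767×10⁸ m.
Kepler's third law: T = 2π√(r³/μ) = 2π√((2.767×10⁸)³ / 3.793×10¹⁶).
r³/μ = 5.586×10⁸ s², so T = 2π × 2.363×10⁴ = 1.485×10⁵ s.
Converting: 1.485×10⁵ s ÷ 3600 = 41.25 hours.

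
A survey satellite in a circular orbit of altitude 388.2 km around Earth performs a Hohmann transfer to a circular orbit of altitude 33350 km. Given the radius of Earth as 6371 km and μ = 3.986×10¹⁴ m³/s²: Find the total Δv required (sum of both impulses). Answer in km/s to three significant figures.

Δv_total ≈ 3.82 km/s

r₁ = 6371 + 388.2 = 6759.2 km = 6.7592×10⁶ m.
r₂ = 6371 + 33350 = 39721 km = 3.9721×10⁷ m.
Transfer ellipse a_t = (r₁ + r₂)/2 = 2.324×10⁷ m.
At r₁: circular v_c1 = √(μ/r₁) = 7679 m/s; transfer-perigee v_p = √[μ(2/r₁ − 1/a_t)] = 10040 m/s.
Δv₁ = v_p − v_c1 = 2360 m/s.
At r₂: circular v_c2 = √(μ/r₂) = 3168 m/s; transfer-apogee v_a = √[μ(2/r₂ − 1/a_t)] = 1708 m/s.
Δv₂ = v_c2 − v_a = 1459 m/s.
Total Δv = Δv₁ + Δv₂ = 3820 m/s = 3.820 km/s.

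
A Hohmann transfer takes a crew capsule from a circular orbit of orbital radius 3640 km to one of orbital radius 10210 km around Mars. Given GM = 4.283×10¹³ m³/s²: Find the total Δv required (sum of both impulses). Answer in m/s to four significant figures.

r₁ = 3640 km = 3.640×10⁶ m.
r₂ = 10210 km = 1.021×10⁷ m.
Transfer ellipse a_t = (r₁ + r₂)/2 = 6.925×10⁶ m.
At r₁: circular v_c1 = √(μ/r₁) = 3430 m/s; transfer-periapsis v_p = √[μ(2/r₁ − 1/a_t)] = 4165 m/s.
Δv₁ = v_p − v_c1 = 734.9 m/s.
At r₂: circular v_c2 = √(μ/r₂) = 2048 m/s; transfer-apoapsis v_a = √[μ(2/r₂ − 1/a_t)] = 1485 m/s.
Δv₂ = v_c2 − v_a = 563.2 m/s.
Total Δv = Δv₁ + Δv₂ = 1298 m/s.

Δv_total ≈ 1298 m/s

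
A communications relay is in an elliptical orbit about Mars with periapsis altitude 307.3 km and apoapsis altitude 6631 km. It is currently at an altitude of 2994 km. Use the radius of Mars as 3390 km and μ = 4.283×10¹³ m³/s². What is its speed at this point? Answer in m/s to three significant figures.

r_p = 3390 + 307.3 = 3697.3 km = 3.6973×10⁶ m.
r_a = 3390 + 6631 = 10021 km = 1.0021×10⁷ m.
r = 3390 + 2994 = 6384.0 km = 6.384×10⁶ m.
Semi-major axis a = (r_p + r_a)/2 = 6859.1 km = 6.859×10⁶ m.
Vis-viva: v² = μ(2/r − 1/a) = 4.283×10¹³ × (3.133×10⁻⁷ − 1.458×10⁻⁷) = 7.174×10⁶ m²/s².
v = 2678 m/s.

v ≈ 2680 m/s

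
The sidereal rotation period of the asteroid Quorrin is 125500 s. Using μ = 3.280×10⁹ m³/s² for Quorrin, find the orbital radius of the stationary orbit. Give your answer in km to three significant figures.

A synchronous orbit has period T, so by Kepler's third law a = (μT²/4π²)^(1/3).
μT²/4π² = 3.280×10⁹ × (1.255×10⁵)² / 39.48 = 1.309×10¹⁸ m³.
a = 1.094×10⁶ m = 1093.8 km.

r_sync ≈ 1090 km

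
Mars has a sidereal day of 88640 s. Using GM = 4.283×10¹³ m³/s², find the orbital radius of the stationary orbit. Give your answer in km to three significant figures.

A synchronous orbit has period T, so by Kepler's third law a = (μT²/4π²)^(1/3).
μT²/4π² = 4.283×10¹³ × (8.864×10⁴)² / 39.48 = 8.524×10²¹ m³.
a = 2.043×10⁷ m = 20428 km.

r_sync ≈ 20400 km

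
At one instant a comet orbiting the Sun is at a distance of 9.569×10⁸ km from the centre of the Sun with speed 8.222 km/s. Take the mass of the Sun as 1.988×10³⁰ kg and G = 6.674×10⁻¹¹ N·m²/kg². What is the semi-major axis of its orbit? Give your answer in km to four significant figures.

μ = GM = 6.674×10⁻¹¹ × 1.988×10³⁰ = 1.327×10²⁰ m³/s².
r = 9.569×10¹¹ m.
Specific orbital energy ε = v²/2 − μ/r = (8222)²/2 − 1.327×10²⁰/9.569×10¹¹ = -1.049×10⁸ J/kg.
Since ε = −μ/(2a), a = −μ/(2ε) = 6.327×10¹¹ m = 6.3268×10⁸ km.

a ≈ 6.327×10⁸ km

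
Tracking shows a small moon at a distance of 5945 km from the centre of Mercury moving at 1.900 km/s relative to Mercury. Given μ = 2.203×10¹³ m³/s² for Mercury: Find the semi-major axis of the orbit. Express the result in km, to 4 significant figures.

r = 5.945×10⁶ m.
Specific orbital energy ε = v²/2 − μ/r = (1900)²/2 − 2.203×10¹³/5.945×10⁶ = -1.901×10⁶ J/kg.
Since ε = −μ/(2a), a = −μ/(2ε) = 5.795×10⁶ m = 5795.4 km.

a ≈ 5795 km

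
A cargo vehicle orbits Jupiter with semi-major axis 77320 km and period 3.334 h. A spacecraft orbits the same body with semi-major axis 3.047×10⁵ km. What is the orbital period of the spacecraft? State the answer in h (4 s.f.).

T₂ ≈ 26.08 h

Kepler's third law: T² ∝ a³, so T₂ = T₁ (a₂/a₁)^(3/2).
a₂/a₁ = 3.941, (a₂/a₁)^(3/2) = 7.823.
T₂ = 3.334 × 7.823 = 26.08 h.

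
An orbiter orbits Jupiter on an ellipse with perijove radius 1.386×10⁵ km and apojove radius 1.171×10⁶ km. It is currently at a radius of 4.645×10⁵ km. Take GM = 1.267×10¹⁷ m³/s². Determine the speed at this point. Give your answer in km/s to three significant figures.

Semi-major axis a = (r_p + r_a)/2 = 6.5480×10⁵ km = 6.548×10⁸ m.
Vis-viva: v² = μ(2/r − 1/a) = 1.267×10¹⁷ × (4.306×10⁻⁹ − 1.527×10⁻⁹) = 3.520×10⁸ m²/s².
v = 18760 m/s = 18.76 km/s.

v ≈ 18.8 km/s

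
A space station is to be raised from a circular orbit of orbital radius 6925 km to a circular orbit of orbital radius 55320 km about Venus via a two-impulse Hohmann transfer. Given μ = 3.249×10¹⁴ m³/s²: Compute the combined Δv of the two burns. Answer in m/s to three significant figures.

Δv_total ≈ 3560 m/s

r₁ = 6925 km = 6.925×10⁶ m.
r₂ = 55320 km = 5.532×10⁷ m.
Transfer ellipse a_t = (r₁ + r₂)/2 = 3.112×10⁷ m.
At r₁: circular v_c1 = √(μ/r₁) = 6850 m/s; transfer-periapsis v_p = √[μ(2/r₁ − 1/a_t)] = 9132 m/s.
Δv₁ = v_p − v_c1 = 2282 m/s.
At r₂: circular v_c2 = √(μ/r₂) = 2423 m/s; transfer-apoapsis v_a = √[μ(2/r₂ − 1/a_t)] = 1143 m/s.
Δv₂ = v_c2 − v_a = 1280 m/s.
Total Δv = Δv₁ + Δv₂ = 3563 m/s.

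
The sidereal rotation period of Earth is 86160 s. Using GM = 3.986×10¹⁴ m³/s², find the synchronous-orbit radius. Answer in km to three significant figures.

A synchronous orbit has period T, so by Kepler's third law a = (μT²/4π²)^(1/3).
μT²/4π² = 3.986×10¹⁴ × (8.616×10⁴)² / 39.48 = 7.495×10²² m³.
a = 4.216×10⁷ m = 42163 km.

r_sync ≈ 42200 km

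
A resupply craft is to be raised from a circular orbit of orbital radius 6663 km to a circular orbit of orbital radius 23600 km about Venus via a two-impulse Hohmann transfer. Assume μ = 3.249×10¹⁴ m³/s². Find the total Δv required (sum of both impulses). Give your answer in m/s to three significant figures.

r₁ = 6663 km = 6.663×10⁶ m.
r₂ = 23600 km = 2.360×10⁷ m.
Transfer ellipse a_t = (r₁ + r₂)/2 = 1.513×10⁷ m.
At r₁: circular v_c1 = √(μ/r₁) = 6983 m/s; transfer-periapsis v_p = √[μ(2/r₁ − 1/a_t)] = 8721 m/s.
Δv₁ = v_p − v_c1 = 1738 m/s.
At r₂: circular v_c2 = √(μ/r₂) = 3710 m/s; transfer-apoapsis v_a = √[μ(2/r₂ − 1/a_t)] = 2462 m/s.
Δv₂ = v_c2 − v_a = 1248 m/s.
Total Δv = Δv₁ + Δv₂ = 2986 m/s.

Δv_total ≈ 2990 m/s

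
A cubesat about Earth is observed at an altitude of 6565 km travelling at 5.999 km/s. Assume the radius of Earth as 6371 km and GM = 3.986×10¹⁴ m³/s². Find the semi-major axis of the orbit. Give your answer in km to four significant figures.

a ≈ 15550 km

r = 6371 + 6565 = 12936 km = 1.294×10⁷ m.
Specific orbital energy ε = v²/2 − μ/r = (5999)²/2 − 3.986×10¹⁴/1.294×10⁷ = -1.282×10⁷ J/kg.
Since ε = −μ/(2a), a = −μ/(2ε) = 1.555×10⁷ m = 15547 km.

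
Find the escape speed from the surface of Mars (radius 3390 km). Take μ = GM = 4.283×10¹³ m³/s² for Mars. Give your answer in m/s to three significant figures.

v_esc ≈ 5030 m/s

r = R = 3.390×10⁶ m.
Escape speed v_esc = √(2μ/r) = √(2 × 4.283×10¹³ / 3.390×10⁶) = √(2.527×10⁷) = 5027 m/s.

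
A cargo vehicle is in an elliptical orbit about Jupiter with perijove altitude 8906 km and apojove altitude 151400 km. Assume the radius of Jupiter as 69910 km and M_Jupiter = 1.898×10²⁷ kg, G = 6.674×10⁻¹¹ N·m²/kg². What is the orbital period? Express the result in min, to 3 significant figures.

T ≈ 541 min

μ = GM = 6.674×10⁻¹¹ × 1.898×10²⁷ = 1.267×10¹⁷ m³/s².
r_p = 69910 + 8906 = 78816 km = 7.8816×10⁷ m.
r_a = 69910 + 151400 = 221310 km = 2.2131×10⁸ m.
Semi-major axis a = (r_p + r_a)/2 = (78816 + 2.2131×10⁵)/2 = 1.5006×10⁵ km = 1.501×10⁸ m.
By Kepler's third law T = 2π√(a³/μ) = 2π × 5.165×10³ = 3.245×10⁴ s.
= 540.9 min.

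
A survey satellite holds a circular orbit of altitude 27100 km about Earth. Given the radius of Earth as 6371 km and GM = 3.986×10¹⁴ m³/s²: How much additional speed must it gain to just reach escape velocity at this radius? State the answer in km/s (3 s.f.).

Δv ≈ 1.43 km/s

r = 6371 + 27100 = 33471 km = 3.3471×10⁷ m.
Circular speed v_c = √(μ/r) = 3451 m/s.
Escape speed v_esc = √(2μ/r) = √2 × v_c = 4880 m/s.
Δv = v_esc − v_c = 1429 m/s = 1.429 km/s.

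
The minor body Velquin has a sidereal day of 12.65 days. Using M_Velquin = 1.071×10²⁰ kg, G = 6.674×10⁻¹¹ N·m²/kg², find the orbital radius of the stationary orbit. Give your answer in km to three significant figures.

μ = GM = 6.674×10⁻¹¹ × 1.071×10²⁰ = 7.148×10⁹ m³/s².
T = 12.65 days = 1.093×10⁶ s.
A synchronous orbit has period T, so by Kepler's third law a = (μT²/4π²)^(1/3).
μT²/4π² = 7.148×10⁹ × (1.093×10⁶)² / 39.48 = 2.163×10²⁰ m³.
a = 6.003×10⁶ m = 6002.6 km.

r_sync ≈ 6000 km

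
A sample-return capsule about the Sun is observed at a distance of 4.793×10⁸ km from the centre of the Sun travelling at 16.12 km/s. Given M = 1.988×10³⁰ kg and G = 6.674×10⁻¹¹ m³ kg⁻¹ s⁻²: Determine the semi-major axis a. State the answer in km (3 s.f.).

a ≈ 4.52×10⁸ km

μ = GM = 6.674×10⁻¹¹ × 1.988×10³⁰ = 1.327×10²⁰ m³/s².
r = 4.793×10¹¹ m.
Specific orbital energy ε = v²/2 − μ/r = (16120)²/2 − 1.327×10²⁰/4.793×10¹¹ = -1.469×10⁸ J/kg.
Since ε = −μ/(2a), a = −μ/(2ε) = 4.516×10¹¹ m = 4.5162×10⁸ km.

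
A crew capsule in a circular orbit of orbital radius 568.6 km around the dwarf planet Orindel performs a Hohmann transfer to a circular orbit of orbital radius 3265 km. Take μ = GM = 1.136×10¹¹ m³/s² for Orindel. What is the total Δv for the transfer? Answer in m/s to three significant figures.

r₁ = 568.6 km = 5.686×10⁵ m.
r₂ = 3265 km = 3.265×10⁶ m.
Transfer ellipse a_t = (r₁ + r₂)/2 = 1.917×10⁶ m.
At r₁: circular v_c1 = √(μ/r₁) = 447.0 m/s; transfer-periapsis v_p = √[μ(2/r₁ − 1/a_t)] = 583.4 m/s.
Δv₁ = v_p − v_c1 = 136.4 m/s.
At r₂: circular v_c2 = √(μ/r₂) = 186.5 m/s; transfer-apoapsis v_a = √[μ(2/r₂ − 1/a_t)] = 101.6 m/s.
Δv₂ = v_c2 − v_a = 84.94 m/s.
Total Δv = Δv₁ + Δv₂ = 221.3 m/s.

Δv_total ≈ 221 m/s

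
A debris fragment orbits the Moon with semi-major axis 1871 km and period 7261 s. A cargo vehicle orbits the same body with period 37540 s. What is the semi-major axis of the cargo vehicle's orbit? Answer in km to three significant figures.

a₂ ≈ 5590 km

Kepler's third law: a³ ∝ T², so a₂ = a₁ (T₂/T₁)^(2/3).
T₂/T₁ = 5.170, (T₂/T₁)^(2/3) = 2.990.
a₂ = 1871 × 2.990 = 5594 km.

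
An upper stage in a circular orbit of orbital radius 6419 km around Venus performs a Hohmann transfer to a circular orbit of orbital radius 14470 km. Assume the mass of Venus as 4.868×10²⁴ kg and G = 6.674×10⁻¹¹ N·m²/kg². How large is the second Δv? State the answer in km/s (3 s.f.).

Δv ≈ 1.02 km/s

μ = GM = 6.674×10⁻¹¹ × 4.868×10²⁴ = 3.249×10¹⁴ m³/s².
r₁ = 6419 km = 6.419×10⁶ m.
r₂ = 14470 km = 1.447×10⁷ m.
Transfer ellipse a_t = (r₁ + r₂)/2 = 1.044×10⁷ m.
At r₁: circular v_c1 = √(μ/r₁) = 7114 m/s; transfer-periapsis v_p = √[μ(2/r₁ − 1/a_t)] = 8374 m/s.
At r₂: circular v_c2 = √(μ/r₂) = 4738 m/s; transfer-apoapsis v_a = √[μ(2/r₂ − 1/a_t)] = 3715 m/s.
Δv₂ = v_c2 − v_a = 1024 m/s.
= 1.024 km/s.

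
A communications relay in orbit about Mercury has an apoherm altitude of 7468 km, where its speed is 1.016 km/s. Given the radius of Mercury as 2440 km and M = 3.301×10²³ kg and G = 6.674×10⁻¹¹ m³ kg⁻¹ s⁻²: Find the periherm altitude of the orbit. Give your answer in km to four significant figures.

μ = GM = 6.674×10⁻¹¹ × 3.301×10²³ = 2.203×10¹³ m³/s².
r_a = 2440 + 7468 = 9908.0 km = 9.908×10⁶ m.
Specific energy ε = v²/2 − μ/r = -1.707×10⁶ J/kg, so a = −μ/(2ε) = 6.452×10⁶ m.
The apsides satisfy r_p + r_a = 2a, so the periherm radius is 2a − r_a = 2.995×10⁶ m = 2995.0 km.
Periherm altitude = 2995.0 − 2440 = 555.05 km.

periherm altitude ≈ 555.0 km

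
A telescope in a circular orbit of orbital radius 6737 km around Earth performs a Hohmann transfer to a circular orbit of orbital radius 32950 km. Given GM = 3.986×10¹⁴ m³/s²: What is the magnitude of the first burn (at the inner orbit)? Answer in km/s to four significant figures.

Δv ≈ 2.220 km/s

r₁ = 6737 km = 6.737×10⁶ m.
r₂ = 32950 km = 3.295×10⁷ m.
Transfer ellipse a_t = (r₁ + r₂)/2 = 1.984×10⁷ m.
At r₁: circular v_c1 = √(μ/r₁) = 7692 m/s; transfer-perigee v_p = √[μ(2/r₁ − 1/a_t)] = 9912 m/s.
Δv₁ = v_p − v_c1 = 2220 m/s.
= 2.220 km/s.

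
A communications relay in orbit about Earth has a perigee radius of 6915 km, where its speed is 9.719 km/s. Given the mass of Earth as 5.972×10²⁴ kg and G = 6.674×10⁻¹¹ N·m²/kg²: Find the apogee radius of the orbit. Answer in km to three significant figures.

μ = GM = 6.674×10⁻¹¹ × 5.972×10²⁴ = 3.986×10¹⁴ m³/s².
r_p = 6.915×10⁶ m.
Specific energy ε = v²/2 − μ/r = -1.041×10⁷ J/kg, so a = −μ/(2ε) = 1.915×10⁷ m.
The apsides satisfy r_p + r_a = 2a, so the apogee radius is 2a − r_p = 3.138×10⁷ m = 31375 km.

apogee radius ≈ 31400 km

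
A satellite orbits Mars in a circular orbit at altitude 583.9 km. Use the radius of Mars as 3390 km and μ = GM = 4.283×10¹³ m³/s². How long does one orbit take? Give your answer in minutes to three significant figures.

r = 3390 + 583.9 = 3973.9 km = 3.9739×10⁶ m.
Kepler's third law: T = 2π√(r³/μ) = 2π√((3.974×10⁶)³ / 4.283×10¹³).
r³/μ = 1.465×10⁶ s², so T = 2π × 1.210×10³ = 7.606×10³ s.
Converting: 7.606×10³ s ÷ 60.00 = 126.8 minutes.

T ≈ 127 minutes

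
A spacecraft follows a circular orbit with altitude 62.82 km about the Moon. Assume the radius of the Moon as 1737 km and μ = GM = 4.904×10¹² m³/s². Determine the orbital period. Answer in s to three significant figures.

r = 1737 + 62.82 = 1799.8 km = 1.7998×10⁶ m.
Kepler's third law: T = 2π√(r³/μ) = 2π√((1.800×10⁶)³ / 4.904×10¹²).
r³/μ = 1.189×10⁶ s², so T = 2π × 1.090×10³ = 6.851×10³ s.

T ≈ 6850 s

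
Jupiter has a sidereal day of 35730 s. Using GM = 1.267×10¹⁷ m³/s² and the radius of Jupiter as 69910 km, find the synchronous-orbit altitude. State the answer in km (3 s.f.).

A synchronous orbit has period T, so by Kepler's third law a = (μT²/4π²)^(1/3).
μT²/4π² = 1.267×10¹⁷ × (3.573×10⁴)² / 39.48 = 4.097×10²⁴ m³.
a = 1.600×10⁸ m = 1.6002×10⁵ km.
Altitude h = a − R = 1.6002×10⁵ − 69910 = 90105 km.

h_sync ≈ 90100 km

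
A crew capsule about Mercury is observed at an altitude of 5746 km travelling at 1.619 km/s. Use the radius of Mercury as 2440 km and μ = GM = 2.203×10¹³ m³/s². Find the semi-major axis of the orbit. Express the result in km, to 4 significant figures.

a ≈ 7978 km

r = 2440 + 5746 = 8186.0 km = 8.186×10⁶ m.
Vis-viva rearranged: 1/a = 2/r − v²/μ = 2.443×10⁻⁷ − 1.190×10⁻⁷ = 1.253×10⁻⁷ m⁻¹.
a = 7.978×10⁶ m = 7978.4 km.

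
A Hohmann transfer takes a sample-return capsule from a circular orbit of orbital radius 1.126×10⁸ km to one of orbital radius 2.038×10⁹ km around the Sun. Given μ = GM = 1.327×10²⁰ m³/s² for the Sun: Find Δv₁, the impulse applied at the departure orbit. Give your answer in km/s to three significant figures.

Δv ≈ 12.9 km/s

r₁ = 1.126×10⁸ km = 1.126×10¹¹ m.
r₂ = 2.038×10⁹ km = 2.038×10¹² m.
Transfer ellipse a_t = (r₁ + r₂)/2 = 1.075×10¹² m.
At r₁: circular v_c1 = √(μ/r₁) = 34330 m/s; transfer-perihelion v_p = √[μ(2/r₁ − 1/a_t)] = 47260 m/s.
Δv₁ = v_p − v_c1 = 12930 m/s.
= 12.93 km/s.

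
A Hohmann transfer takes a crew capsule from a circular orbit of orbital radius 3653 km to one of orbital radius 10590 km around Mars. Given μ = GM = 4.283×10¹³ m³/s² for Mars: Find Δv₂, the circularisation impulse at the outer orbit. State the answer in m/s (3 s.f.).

Δv ≈ 571 m/s

r₁ = 3653 km = 3.653×10⁶ m.
r₂ = 10590 km = 1.059×10⁷ m.
Transfer ellipse a_t = (r₁ + r₂)/2 = 7.122×10⁶ m.
At r₁: circular v_c1 = √(μ/r₁) = 3424 m/s; transfer-periapsis v_p = √[μ(2/r₁ − 1/a_t)] = 4176 m/s.
At r₂: circular v_c2 = √(μ/r₂) = 2011 m/s; transfer-apoapsis v_a = √[μ(2/r₂ − 1/a_t)] = 1440 m/s.
Δv₂ = v_c2 − v_a = 570.7 m/s.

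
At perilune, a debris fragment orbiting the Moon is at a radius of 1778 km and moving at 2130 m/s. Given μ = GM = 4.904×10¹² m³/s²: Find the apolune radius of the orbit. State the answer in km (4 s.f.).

apolune radius ≈ 8236 km

r_p = 1.778×10⁶ m.
Specific energy ε = v²/2 − μ/r = -4.897×10⁵ J/kg, so a = −μ/(2ε) = 5.007×10⁶ m.
The apsides satisfy r_p + r_a = 2a, so the apolune radius is 2a − r_p = 8.236×10⁶ m = 8236.2 km.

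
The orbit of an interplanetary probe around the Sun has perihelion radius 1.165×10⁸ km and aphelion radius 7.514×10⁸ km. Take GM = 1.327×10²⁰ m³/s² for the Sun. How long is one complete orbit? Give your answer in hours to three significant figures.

Semi-major axis a = (r_p + r_a)/2 = (1.1650×10⁸ + 7.5140×10⁸)/2 = 4.3395×10⁸ km = 4.340×10¹¹ m.
By Kepler's third law T = 2π√(a³/μ) = 2π × 2.482×10⁷ = 1.559×10⁸ s.
= 43310 hours.

T ≈ 43300 hours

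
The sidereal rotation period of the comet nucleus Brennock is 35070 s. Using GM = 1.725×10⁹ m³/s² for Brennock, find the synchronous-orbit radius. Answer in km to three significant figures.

r_sync ≈ 377 km

A synchronous orbit has period T, so by Kepler's third law a = (μT²/4π²)^(1/3).
μT²/4π² = 1.725×10⁹ × (3.507×10⁴)² / 39.48 = 5.374×10¹⁶ m³.
a = 3.774×10⁵ m = 377.37 km.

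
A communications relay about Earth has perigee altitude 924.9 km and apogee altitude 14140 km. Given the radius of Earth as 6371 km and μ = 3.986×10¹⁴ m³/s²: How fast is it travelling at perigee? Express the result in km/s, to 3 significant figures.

r_p = 6371 + 924.9 = 7295.9 km = 7.2959×10⁶ m.
r_a = 6371 + 14140 = 20511 km = 2.0511×10⁷ m.
Semi-major axis a = (r_p + r_a)/2 = 13903 km = 1.390×10⁷ m.
Vis-viva: v² = μ(2/r − 1/a) = 3.986×10¹⁴ × (2.741×10⁻⁷ − 7.192×10⁻⁸) = 8.060×10⁷ m²/s².
v = 8978 m/s = 8.978 km/s.

v ≈ 8.98 km/s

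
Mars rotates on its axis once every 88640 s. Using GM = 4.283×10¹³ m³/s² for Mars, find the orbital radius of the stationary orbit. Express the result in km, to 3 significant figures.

A synchronous orbit has period T, so by Kepler's third law a = (μT²/4π²)^(1/3).
μT²/4π² = 4.283×10¹³ × (8.864×10⁴)² / 39.48 = 8.524×10²¹ m³.
a = 2.043×10⁷ m = 20428 km.

r_sync ≈ 20400 km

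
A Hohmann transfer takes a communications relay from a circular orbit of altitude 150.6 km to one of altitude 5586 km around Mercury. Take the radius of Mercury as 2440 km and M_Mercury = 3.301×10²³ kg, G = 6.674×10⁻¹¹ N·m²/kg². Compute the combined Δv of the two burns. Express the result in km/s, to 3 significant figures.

Δv_total ≈ 1.17 km/s

μ = GM = 6.674×10⁻¹¹ × 3.301×10²³ = 2.203×10¹³ m³/s².
r₁ = 2440 + 150.6 = 2590.6 km = 2.5906×10⁶ m.
r₂ = 2440 + 5586 = 8026.0 km = 8.0260×10⁶ m.
Transfer ellipse a_t = (r₁ + r₂)/2 = 5.308×10⁶ m.
At r₁: circular v_c1 = √(μ/r₁) = 2916 m/s; transfer-periherm v_p = √[μ(2/r₁ − 1/a_t)] = 3586 m/s.
Δv₁ = v_p − v_c1 = 669.6 m/s.
At r₂: circular v_c2 = √(μ/r₂) = 1657 m/s; transfer-apoherm v_a = √[μ(2/r₂ − 1/a_t)] = 1157 m/s.
Δv₂ = v_c2 − v_a = 499.4 m/s.
Total Δv = Δv₁ + Δv₂ = 1169 m/s = 1.169 km/s.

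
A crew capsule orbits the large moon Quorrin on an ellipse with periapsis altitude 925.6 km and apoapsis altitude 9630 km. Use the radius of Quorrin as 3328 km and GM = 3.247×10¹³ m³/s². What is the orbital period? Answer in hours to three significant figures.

r_p = 3328 + 925.6 = 4253.6 km = 4.2536×10⁶ m.
r_a = 3328 + 9630 = 12958 km = 1.2958×10⁷ m.
Semi-major axis a = (r_p + r_a)/2 = (4253.6 + 12958)/2 = 8605.8 km = 8.606×10⁶ m.
By Kepler's third law T = 2π√(a³/μ) = 2π × 4.430×10³ = 2.784×10⁴ s.
= 7.733 hours.

T ≈ 7.73 hours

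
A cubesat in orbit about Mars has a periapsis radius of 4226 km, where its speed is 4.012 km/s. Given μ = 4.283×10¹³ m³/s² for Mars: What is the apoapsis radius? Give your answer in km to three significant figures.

r_p = 4.226×10⁶ m.
Specific energy ε = v²/2 − μ/r = -2.087×10⁶ J/kg, so a = −μ/(2ε) = 1.026×10⁷ m.
The apsides satisfy r_p + r_a = 2a, so the apoapsis radius is 2a − r_p = 1.630×10⁷ m = 16298 km.

apoapsis radius ≈ 16300 km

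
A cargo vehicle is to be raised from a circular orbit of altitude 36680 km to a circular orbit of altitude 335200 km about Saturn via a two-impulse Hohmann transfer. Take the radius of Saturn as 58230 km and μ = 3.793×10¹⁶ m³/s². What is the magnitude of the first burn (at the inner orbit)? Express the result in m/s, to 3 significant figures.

Δv ≈ 5380 m/s

r₁ = 58230 + 36680 = 94910 km = 9.4910×10⁷ m.
r₂ = 58230 + 335200 = 393430 km = 3.9343×10⁸ m.
Transfer ellipse a_t = (r₁ + r₂)/2 = 2.442×10⁸ m.
At r₁: circular v_c1 = √(μ/r₁) = 19990 m/s; transfer-perikrone v_p = √[μ(2/r₁ − 1/a_t)] = 25380 m/s.
Δv₁ = v_p − v_c1 = 5385 m/s.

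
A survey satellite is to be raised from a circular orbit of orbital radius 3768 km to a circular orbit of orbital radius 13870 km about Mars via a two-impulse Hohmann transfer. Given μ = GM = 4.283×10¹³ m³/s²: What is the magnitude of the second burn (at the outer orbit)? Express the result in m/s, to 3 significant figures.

Δv ≈ 609 m/s

r₁ = 3768 km = 3.768×10⁶ m.
r₂ = 13870 km = 1.387×10⁷ m.
Transfer ellipse a_t = (r₁ + r₂)/2 = 8.819×10⁶ m.
At r₁: circular v_c1 = √(μ/r₁) = 3371 m/s; transfer-periapsis v_p = √[μ(2/r₁ − 1/a_t)] = 4228 m/s.
At r₂: circular v_c2 = √(μ/r₂) = 1757 m/s; transfer-apoapsis v_a = √[μ(2/r₂ − 1/a_t)] = 1149 m/s.
Δv₂ = v_c2 − v_a = 608.6 m/s.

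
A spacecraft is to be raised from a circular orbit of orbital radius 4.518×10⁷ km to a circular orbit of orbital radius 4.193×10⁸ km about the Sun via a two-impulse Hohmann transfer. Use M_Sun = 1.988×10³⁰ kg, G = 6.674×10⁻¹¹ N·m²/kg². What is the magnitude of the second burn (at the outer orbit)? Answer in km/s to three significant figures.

Δv ≈ 9.94 km/s

μ = GM = 6.674×10⁻¹¹ × 1.988×10³⁰ = 1.327×10²⁰ m³/s².
r₁ = 4.518×10⁷ km = 4.518×10¹⁰ m.
r₂ = 4.193×10⁸ km = 4.193×10¹¹ m.
Transfer ellipse a_t = (r₁ + r₂)/2 = 2.322×10¹¹ m.
At r₁: circular v_c1 = √(μ/r₁) = 54190 m/s; transfer-perihelion v_p = √[μ(2/r₁ − 1/a_t)] = 72820 m/s.
At r₂: circular v_c2 = √(μ/r₂) = 17790 m/s; transfer-aphelion v_a = √[μ(2/r₂ − 1/a_t)] = 7846 m/s.
Δv₂ = v_c2 − v_a = 9943 m/s.
= 9.943 km/s.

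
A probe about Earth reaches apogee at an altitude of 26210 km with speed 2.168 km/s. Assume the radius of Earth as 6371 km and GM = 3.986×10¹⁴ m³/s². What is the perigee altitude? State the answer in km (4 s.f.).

r_a = 6371 + 26210 = 32581 km = 3.258×10⁷ m.
Specific energy ε = v²/2 − μ/r = -9.884×10⁶ J/kg, so a = −μ/(2ε) = 2.016×10⁷ m.
The apsides satisfy r_p + r_a = 2a, so the perigee radius is 2a − r_a = 7.747×10⁶ m = 7746.8 km.
Perigee altitude = 7746.8 − 6371 = 1375.8 km.

perigee altitude ≈ 1376 km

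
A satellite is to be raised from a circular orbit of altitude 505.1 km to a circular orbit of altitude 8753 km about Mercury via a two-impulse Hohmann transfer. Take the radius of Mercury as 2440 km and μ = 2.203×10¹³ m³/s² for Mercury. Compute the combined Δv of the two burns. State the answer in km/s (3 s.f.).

Δv_total ≈ 1.20 km/s

r₁ = 2440 + 505.1 = 2945.1 km = 2.9451×10⁶ m.
r₂ = 2440 + 8753 = 11193 km = 1.1193×10⁷ m.
Transfer ellipse a_t = (r₁ + r₂)/2 = 7.069×10⁶ m.
At r₁: circular v_c1 = √(μ/r₁) = 2735 m/s; transfer-periherm v_p = √[μ(2/r₁ − 1/a_t)] = 3442 m/s.
Δv₁ = v_p − v_c1 = 706.5 m/s.
At r₂: circular v_c2 = √(μ/r₂) = 1403 m/s; transfer-apoherm v_a = √[μ(2/r₂ − 1/a_t)] = 905.5 m/s.
Δv₂ = v_c2 − v_a = 497.4 m/s.
Total Δv = Δv₁ + Δv₂ = 1204 m/s = 1.204 km/s.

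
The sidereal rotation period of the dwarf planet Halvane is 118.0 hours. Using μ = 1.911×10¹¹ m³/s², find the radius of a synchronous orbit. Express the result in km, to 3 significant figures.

r_sync ≈ 9560 km

T = 118.0 hours = 4.248×10⁵ s.
A synchronous orbit has period T, so by Kepler's third law a = (μT²/4π²)^(1/3).
μT²/4π² = 1.911×10¹¹ × (4.248×10⁵)² / 39.48 = 8.735×10²⁰ m³.
a = 9.559×10⁶ m = 9559.2 km.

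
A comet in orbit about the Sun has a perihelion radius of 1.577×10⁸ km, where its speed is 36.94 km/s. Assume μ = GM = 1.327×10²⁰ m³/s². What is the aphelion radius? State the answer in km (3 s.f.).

aphelion radius ≈ 6.76×10⁸ km

r_p = 1.577×10¹¹ m.
Specific energy ε = v²/2 − μ/r = -1.592×10⁸ J/kg, so a = −μ/(2ε) = 4.168×10¹¹ m.
The apsides satisfy r_p + r_a = 2a, so the aphelion radius is 2a − r_p = 6.759×10¹¹ m = 6.7590×10⁸ km.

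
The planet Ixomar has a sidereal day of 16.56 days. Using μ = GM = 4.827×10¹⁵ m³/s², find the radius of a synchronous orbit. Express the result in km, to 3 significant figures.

r_sync ≈ 6.30×10⁵ km

T = 16.56 days = 1.431×10⁶ s.
A synchronous orbit has period T, so by Kepler's third law a = (μT²/4π²)^(1/3).
μT²/4π² = 4.827×10¹⁵ × (1.431×10⁶)² / 39.48 = 2.503×10²⁶ m³.
a = 6.302×10⁸ m = 6.3021×10⁵ km.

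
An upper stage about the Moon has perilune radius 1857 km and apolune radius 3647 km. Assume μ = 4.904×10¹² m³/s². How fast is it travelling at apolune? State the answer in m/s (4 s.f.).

Semi-major axis a = (r_p + r_a)/2 = 2752.0 km = 2.752×10⁶ m.
Vis-viva: v² = μ(2/r − 1/a) = 4.904×10¹² × (5.484×10⁻⁷ − 3.634×10⁻⁷) = 9.074×10⁵ m²/s².
v = 952.6 m/s.

v ≈ 952.6 m/s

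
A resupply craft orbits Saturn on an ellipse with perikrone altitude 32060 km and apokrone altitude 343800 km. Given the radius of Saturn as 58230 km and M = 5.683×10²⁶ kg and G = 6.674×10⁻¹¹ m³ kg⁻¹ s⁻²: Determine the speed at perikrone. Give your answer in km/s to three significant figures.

v ≈ 26.2 km/s

μ = GM = 6.674×10⁻¹¹ × 5.683×10²⁶ = 3.793×10¹⁶ m³/s².
r_p = 58230 + 32060 = 90290 km = 9.0290×10⁷ m.
r_a = 58230 + 343800 = 402030 km = 4.0203×10⁸ m.
Semi-major axis a = (r_p + r_a)/2 = 2.4616×10⁵ km = 2.462×10⁸ m.
Vis-viva: v² = μ(2/r − 1/a) = 3.793×10¹⁶ × (2.215×10⁻⁸ − 4.062×10⁻⁹) = 6.861×10⁸ m²/s².
v = 26190 m/s = 26.19 km/s.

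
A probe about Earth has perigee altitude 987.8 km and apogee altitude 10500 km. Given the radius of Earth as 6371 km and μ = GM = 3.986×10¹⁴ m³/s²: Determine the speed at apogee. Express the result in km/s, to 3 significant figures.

r_p = 6371 + 987.8 = 7358.8 km = 7.3588×10⁶ m.
r_a = 6371 + 10500 = 16871 km = 1.6871×10⁷ m.
Semi-major axis a = (r_p + r_a)/2 = 12115 km = 1.211×10⁷ m.
Vis-viva: v² = μ(2/r − 1/a) = 3.986×10¹⁴ × (1.185×10⁻⁷ − 8.254×10⁻⁸) = 1.435×10⁷ m²/s².
v = 3788 m/s = 3.788 km/s.

v ≈ 3.79 km/s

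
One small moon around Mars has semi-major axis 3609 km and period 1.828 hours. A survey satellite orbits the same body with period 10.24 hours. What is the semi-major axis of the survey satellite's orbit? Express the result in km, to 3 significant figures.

a₂ ≈ 11400 km

Kepler's third law: a³ ∝ T², so a₂ = a₁ (T₂/T₁)^(2/3).
T₂/T₁ = 5.602, (T₂/T₁)^(2/3) = 3.154.
a₂ = 3609 × 3.154 = 11380 km.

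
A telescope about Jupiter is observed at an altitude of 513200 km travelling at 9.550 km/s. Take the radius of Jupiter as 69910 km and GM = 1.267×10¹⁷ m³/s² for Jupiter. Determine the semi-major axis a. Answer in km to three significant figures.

r = 69910 + 513200 = 5.8311×10⁵ km = 5.831×10⁸ m.
Specific orbital energy ε = v²/2 − μ/r = (9550)²/2 − 1.267×10¹⁷/5.831×10⁸ = -1.717×10⁸ J/kg.
Since ε = −μ/(2a), a = −μ/(2ε) = 3.690×10⁸ m = 3.6900×10⁵ km.

a ≈ 3.69×10⁵ km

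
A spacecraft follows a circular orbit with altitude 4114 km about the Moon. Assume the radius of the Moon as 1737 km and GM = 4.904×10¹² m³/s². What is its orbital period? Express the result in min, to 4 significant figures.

T ≈ 669.3 min

r = 1737 + 4114 = 5851.0 km = 5.8510×10⁶ m.
Kepler's third law: T = 2π√(r³/μ) = 2π√((5.851×10⁶)³ / 4.904×10¹²).
r³/μ = 4.085×10⁷ s², so T = 2π × 6.391×10³ = 4.016×10⁴ s.
Converting: 4.016×10⁴ s ÷ 60.00 = 669.3 min.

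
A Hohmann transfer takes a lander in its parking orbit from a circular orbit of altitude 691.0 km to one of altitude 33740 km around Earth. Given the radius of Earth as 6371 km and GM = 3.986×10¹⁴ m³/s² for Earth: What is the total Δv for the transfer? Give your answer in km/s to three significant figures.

r₁ = 6371 + 691.0 = 7062.0 km = 7.0620×10⁶ m.
r₂ = 6371 + 33740 = 40111 km = 4.0111×10⁷ m.
Transfer ellipse a_t = (r₁ + r₂)/2 = 2.359×10⁷ m.
At r₁: circular v_c1 = √(μ/r₁) = 7513 m/s; transfer-perigee v_p = √[μ(2/r₁ − 1/a_t)] = 9797 m/s.
Δv₁ = v_p − v_c1 = 2284 m/s.
At r₂: circular v_c2 = √(μ/r₂) = 3152 m/s; transfer-apogee v_a = √[μ(2/r₂ − 1/a_t)] = 1725 m/s.
Δv₂ = v_c2 − v_a = 1427 m/s.
Total Δv = Δv₁ + Δv₂ = 3712 m/s = 3.712 km/s.

Δv_total ≈ 3.71 km/s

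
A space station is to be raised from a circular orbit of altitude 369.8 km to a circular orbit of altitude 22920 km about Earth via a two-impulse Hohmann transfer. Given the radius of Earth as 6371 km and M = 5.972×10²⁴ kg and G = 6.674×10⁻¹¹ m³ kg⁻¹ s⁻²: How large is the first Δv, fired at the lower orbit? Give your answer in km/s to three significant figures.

Δv ≈ 2.12 km/s

μ = GM = 6.674×10⁻¹¹ × 5.972×10²⁴ = 3.986×10¹⁴ m³/s².
r₁ = 6371 + 369.8 = 6740.8 km = 6.7408×10⁶ m.
r₂ = 6371 + 22920 = 29291 km = 2.9291×10⁷ m.
Transfer ellipse a_t = (r₁ + r₂)/2 = 1.802×10⁷ m.
At r₁: circular v_c1 = √(μ/r₁) = 7689 m/s; transfer-perigee v_p = √[μ(2/r₁ − 1/a_t)] = 9805 m/s.
Δv₁ = v_p − v_c1 = 2115 m/s.
= 2.115 km/s.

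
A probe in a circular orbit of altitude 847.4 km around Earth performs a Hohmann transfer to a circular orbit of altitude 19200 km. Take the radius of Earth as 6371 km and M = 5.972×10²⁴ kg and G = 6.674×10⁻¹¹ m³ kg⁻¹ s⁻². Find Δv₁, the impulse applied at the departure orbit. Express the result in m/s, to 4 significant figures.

Δv ≈ 1849 m/s

μ = GM = 6.674×10⁻¹¹ × 5.972×10²⁴ = 3.986×10¹⁴ m³/s².
r₁ = 6371 + 847.4 = 7218.4 km = 7.2184×10⁶ m.
r₂ = 6371 + 19200 = 25571 km = 2.5571×10⁷ m.
Transfer ellipse a_t = (r₁ + r₂)/2 = 1.639×10⁷ m.
At r₁: circular v_c1 = √(μ/r₁) = 7431 m/s; transfer-perigee v_p = √[μ(2/r₁ − 1/a_t)] = 9280 m/s.
Δv₁ = v_p − v_c1 = 1849 m/s.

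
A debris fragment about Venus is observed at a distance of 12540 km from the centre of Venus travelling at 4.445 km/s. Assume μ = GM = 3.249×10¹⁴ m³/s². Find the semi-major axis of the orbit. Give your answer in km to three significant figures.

a ≈ 10100 km

r = 1.254×10⁷ m.
Vis-viva rearranged: 1/a = 2/r − v²/μ = 1.595×10⁻⁷ − 6.081×10⁻⁸ = 9.868×10⁻⁸ m⁻¹.
a = 1.013×10⁷ m = 10134 km.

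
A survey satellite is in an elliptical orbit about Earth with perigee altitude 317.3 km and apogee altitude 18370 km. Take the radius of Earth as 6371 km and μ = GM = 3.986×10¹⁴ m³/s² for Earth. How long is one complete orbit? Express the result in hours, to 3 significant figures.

r_p = 6371 + 317.3 = 6688.3 km = 6.6883×10⁶ m.
r_a = 6371 + 18370 = 24741 km = 2.4741×10⁷ m.
Semi-major axis a = (r_p + r_a)/2 = (6688.3 + 24741)/2 = 15715 km = 1.571×10⁷ m.
By Kepler's third law T = 2π√(a³/μ) = 2π × 3.120×10³ = 1.961×10⁴ s.
= 5.446 hours.

T ≈ 5.45 hours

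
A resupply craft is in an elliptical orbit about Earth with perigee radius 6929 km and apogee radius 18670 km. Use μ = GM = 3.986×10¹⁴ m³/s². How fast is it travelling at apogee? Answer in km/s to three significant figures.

Semi-major axis a = (r_p + r_a)/2 = 12800 km = 1.280×10⁷ m.
Vis-viva: v² = μ(2/r − 1/a) = 3.986×10¹⁴ × (1.071×10⁻⁷ − 7.813×10⁻⁸) = 1.156×10⁷ m²/s².
v = 3400 m/s = 3.400 km/s.

v ≈ 3.40 km/s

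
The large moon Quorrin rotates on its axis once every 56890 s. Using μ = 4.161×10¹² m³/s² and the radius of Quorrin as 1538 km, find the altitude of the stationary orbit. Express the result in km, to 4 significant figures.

A synchronous orbit has period T, so by Kepler's third law a = (μT²/4π²)^(1/3).
μT²/4π² = 4.161×10¹² × (5.689×10⁴)² / 39.48 = 3.411×10²⁰ m³.
a = 6.987×10⁶ m = 6987.2 km.
Altitude h = a − R = 6987.2 − 1538 = 5449.2 km.

h_sync ≈ 5449 km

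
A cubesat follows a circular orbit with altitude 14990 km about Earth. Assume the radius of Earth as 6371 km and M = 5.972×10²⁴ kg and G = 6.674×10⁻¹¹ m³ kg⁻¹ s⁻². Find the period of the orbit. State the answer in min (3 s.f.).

T ≈ 518 min

μ = GM = 6.674×10⁻¹¹ × 5.972×10²⁴ = 3.986×10¹⁴ m³/s².
r = 6371 + 14990 = 21361 km = 2.1361×10⁷ m.
Kepler's third law: T = 2π√(r³/μ) = 2π√((2.136×10⁷)³ / 3.986×10¹⁴).
r³/μ = 2.445×10⁷ s², so T = 2π × 4.945×10³ = 3.107×10⁴ s.
Converting: 3.107×10⁴ s ÷ 60.00 = 517.9 min.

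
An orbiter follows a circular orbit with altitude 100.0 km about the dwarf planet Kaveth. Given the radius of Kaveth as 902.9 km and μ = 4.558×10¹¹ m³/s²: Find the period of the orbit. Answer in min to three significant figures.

T ≈ 156 min

r = 902.9 + 100.0 = 1002.9 km = 1.0029×10⁶ m.
Kepler's third law: T = 2π√(r³/μ) = 2π√((1.003×10⁶)³ / 4.558×10¹¹).
r³/μ = 2.213×10⁶ s², so T = 2π × 1.488×10³ = 9.347×10³ s.
Converting: 9.347×10³ s ÷ 60.00 = 155.8 min.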